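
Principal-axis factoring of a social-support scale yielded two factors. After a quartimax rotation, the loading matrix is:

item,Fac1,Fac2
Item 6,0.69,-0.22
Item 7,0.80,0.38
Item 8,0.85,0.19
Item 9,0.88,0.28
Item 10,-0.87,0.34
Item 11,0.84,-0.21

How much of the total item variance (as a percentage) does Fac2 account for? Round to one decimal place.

SS loadings for Fac2 = (-0.22)² + 0.38² + 0.19² + 0.28² + 0.34² + (-0.21)² = 0.4670
With 6 standardized items, total variance = 6. Proportion = 0.4670/6 = 0.0778 → 7.78%.

7.8%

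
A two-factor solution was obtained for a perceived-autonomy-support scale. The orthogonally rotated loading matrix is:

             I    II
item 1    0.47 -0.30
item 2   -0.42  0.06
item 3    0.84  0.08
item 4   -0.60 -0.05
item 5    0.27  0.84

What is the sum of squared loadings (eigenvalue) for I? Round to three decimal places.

1.536

SS loadings for I = 0.47² + (-0.42)² + 0.84² + (-0.60)² + 0.27² = 0.2209 + 0.1764 + 0.7056 + 0.3600 + 0.0729 = 1.5358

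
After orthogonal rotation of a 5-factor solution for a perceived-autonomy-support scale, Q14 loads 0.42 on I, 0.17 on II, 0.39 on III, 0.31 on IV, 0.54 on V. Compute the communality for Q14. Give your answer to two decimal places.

h² = 0.42² + 0.17² + 0.39² + 0.31² + 0.54² = 0.1764 + 0.0289 + 0.1521 + 0.0961 + 0.2916 = 0.7451

0.75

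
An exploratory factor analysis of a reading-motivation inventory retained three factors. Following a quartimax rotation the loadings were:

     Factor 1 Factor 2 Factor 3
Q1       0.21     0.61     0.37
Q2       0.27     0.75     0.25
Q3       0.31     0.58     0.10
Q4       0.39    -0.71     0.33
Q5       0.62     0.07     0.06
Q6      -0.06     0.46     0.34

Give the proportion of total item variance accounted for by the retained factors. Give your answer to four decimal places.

0.5304

Communalities: 0.5531, 0.6979, 0.4425, 0.7651, 0.3929, 0.3308; Σh² = 3.1823.
Total variance with 6 standardized items is 6, so the solution explains 3.1823/6 = 0.5304.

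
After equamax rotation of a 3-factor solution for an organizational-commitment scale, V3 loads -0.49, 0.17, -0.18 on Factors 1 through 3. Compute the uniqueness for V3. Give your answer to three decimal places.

0.699

h² = (-0.49)² + 0.17² + (-0.18)² = 0.2401 + 0.0289 + 0.0324 = 0.3014
Uniqueness u² = 1 − h² = 1 − 0.3014 = 0.6986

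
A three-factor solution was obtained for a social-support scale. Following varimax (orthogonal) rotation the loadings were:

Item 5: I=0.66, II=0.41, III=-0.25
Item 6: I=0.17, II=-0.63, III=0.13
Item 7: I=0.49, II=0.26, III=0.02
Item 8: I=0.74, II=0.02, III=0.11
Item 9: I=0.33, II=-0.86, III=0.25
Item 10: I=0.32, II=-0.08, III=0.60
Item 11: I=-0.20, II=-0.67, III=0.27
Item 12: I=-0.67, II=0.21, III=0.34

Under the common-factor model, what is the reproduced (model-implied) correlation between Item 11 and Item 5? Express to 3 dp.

r̂ = Σ λ_i·λ_j across factors = (-0.20)(0.66) + (-0.67)(0.41) + (0.27)(-0.25)
  = -0.1320 -0.2747 -0.0675 = -0.4742

-0.474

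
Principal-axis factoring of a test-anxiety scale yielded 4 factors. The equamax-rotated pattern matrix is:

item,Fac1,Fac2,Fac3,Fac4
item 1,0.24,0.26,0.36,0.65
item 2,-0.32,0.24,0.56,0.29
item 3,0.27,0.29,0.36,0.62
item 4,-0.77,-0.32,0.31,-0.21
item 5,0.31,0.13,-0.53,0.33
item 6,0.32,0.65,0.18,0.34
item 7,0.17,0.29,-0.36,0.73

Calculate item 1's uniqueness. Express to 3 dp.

h² = 0.24² + 0.26² + 0.36² + 0.65² = 0.0576 + 0.0676 + 0.1296 + 0.4225 = 0.6773
Uniqueness u² = 1 − h² = 1 − 0.6773 = 0.3227

0.323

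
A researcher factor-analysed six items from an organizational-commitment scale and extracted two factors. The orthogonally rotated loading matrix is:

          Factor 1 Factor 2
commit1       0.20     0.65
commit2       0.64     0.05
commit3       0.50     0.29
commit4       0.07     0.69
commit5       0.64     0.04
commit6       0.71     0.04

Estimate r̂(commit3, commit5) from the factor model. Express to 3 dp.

r̂ = Σ λ_i·λ_j across factors = (0.50)(0.64) + (0.29)(0.04)
  = +0.3200 +0.0116 = 0.3316

0.332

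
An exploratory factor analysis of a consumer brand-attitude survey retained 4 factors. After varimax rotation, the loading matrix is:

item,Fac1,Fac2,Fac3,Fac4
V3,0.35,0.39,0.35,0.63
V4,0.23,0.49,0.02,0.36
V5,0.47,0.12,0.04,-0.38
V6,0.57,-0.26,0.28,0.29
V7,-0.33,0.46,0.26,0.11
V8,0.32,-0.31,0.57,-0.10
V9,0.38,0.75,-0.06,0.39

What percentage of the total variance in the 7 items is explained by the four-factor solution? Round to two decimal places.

56.42%

Communalities: 0.7940, 0.4230, 0.3813, 0.5550, 0.4002, 0.5334, 0.8626; Σh² = 3.9495.
Total variance with 7 standardized items is 7, so the solution explains 3.9495/7 = 0.5642 = 56.42%.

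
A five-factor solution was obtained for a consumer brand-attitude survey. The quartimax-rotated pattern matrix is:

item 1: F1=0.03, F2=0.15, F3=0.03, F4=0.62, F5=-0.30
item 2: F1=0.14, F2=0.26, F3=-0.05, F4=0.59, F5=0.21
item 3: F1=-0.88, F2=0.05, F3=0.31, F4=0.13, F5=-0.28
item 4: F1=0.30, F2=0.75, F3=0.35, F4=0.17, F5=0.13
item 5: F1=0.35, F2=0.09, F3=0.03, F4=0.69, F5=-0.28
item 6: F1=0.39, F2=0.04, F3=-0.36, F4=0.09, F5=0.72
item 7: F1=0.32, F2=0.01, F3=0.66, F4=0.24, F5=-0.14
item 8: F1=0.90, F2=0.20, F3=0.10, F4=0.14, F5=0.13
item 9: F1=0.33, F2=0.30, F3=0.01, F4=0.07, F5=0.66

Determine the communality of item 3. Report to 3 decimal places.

h² = (-0.88)² + 0.05² + 0.31² + 0.13² + (-0.28)² = 0.7744 + 0.0025 + 0.0961 + 0.0169 + 0.0784 = 0.9683

0.968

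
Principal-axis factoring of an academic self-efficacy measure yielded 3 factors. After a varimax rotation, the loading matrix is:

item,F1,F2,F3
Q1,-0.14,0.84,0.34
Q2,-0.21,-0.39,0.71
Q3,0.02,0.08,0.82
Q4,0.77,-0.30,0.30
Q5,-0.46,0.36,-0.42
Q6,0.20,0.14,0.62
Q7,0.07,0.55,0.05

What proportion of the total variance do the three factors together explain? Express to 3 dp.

Communalities: 0.8408, 0.7003, 0.6792, 0.7729, 0.5176, 0.4440, 0.3099; Σh² = 4.2647.
Total variance with 7 standardized items is 7, so the solution explains 4.2647/7 = 0.6092.

0.609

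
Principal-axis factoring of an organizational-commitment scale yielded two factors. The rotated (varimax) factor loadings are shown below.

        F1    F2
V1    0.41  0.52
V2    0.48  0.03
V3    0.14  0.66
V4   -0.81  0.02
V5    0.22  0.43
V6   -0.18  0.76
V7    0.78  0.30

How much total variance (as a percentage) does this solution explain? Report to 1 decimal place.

47.5%

Communalities: 0.4385, 0.2313, 0.4552, 0.6565, 0.2333, 0.6100, 0.6984; Σh² = 3.3232.
Total variance with 7 standardized items is 7, so the solution explains 3.3232/7 = 0.4747 = 47.47%.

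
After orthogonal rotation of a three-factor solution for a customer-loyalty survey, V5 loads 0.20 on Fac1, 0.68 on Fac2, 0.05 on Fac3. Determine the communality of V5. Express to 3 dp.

0.505

h² = 0.20² + 0.68² + 0.05² = 0.0400 + 0.4624 + 0.0025 = 0.5049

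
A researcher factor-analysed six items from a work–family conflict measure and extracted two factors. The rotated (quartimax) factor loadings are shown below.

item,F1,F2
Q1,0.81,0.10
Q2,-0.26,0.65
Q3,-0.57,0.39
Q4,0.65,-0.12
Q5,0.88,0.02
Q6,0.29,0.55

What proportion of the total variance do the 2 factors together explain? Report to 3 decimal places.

SS loadings by factor: 2.3296, 0.9019; total = 3.2315.
Total variance with 6 standardized items is 6, so the solution explains 3.2315/6 = 0.5386.

0.539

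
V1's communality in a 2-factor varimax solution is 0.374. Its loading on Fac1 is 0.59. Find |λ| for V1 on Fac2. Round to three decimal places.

0.161

Under orthogonal rotation h² = Σλ², so λ_Fac2² = h² − (0.3481) = 0.374 − 0.3481 = 0.0259.
|λ| = √0.0259 = 0.1609.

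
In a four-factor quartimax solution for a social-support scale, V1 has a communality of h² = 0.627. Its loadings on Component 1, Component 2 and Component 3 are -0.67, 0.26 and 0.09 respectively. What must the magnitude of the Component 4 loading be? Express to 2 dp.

0.32

Under orthogonal rotation h² = Σλ², so λ_Component 4² = h² − (0.5246) = 0.627 − 0.5246 = 0.1024.
|λ| = √0.1024 = 0.3200.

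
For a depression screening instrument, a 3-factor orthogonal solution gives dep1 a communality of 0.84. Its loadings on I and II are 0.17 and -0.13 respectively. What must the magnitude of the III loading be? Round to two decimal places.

Under orthogonal rotation h² = Σλ², so λ_III² = h² − (0.0458) = 0.84 − 0.0458 = 0.7942.
|λ| = √0.7942 = 0.8912.

0.89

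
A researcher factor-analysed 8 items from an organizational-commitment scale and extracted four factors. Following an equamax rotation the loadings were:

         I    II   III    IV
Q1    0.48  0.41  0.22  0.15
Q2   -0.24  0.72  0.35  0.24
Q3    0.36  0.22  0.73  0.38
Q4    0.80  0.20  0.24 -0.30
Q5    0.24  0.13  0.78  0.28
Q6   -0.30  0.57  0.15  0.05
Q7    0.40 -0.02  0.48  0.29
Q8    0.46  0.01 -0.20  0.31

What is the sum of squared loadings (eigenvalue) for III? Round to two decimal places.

1.66

SS loadings for III = 0.22² + 0.35² + 0.73² + 0.24² + 0.78² + 0.15² + 0.48² + (-0.20)² = 0.0484 + 0.1225 + 0.5329 + 0.0576 + 0.6084 + 0.0225 + 0.2304 + 0.0400 = 1.6627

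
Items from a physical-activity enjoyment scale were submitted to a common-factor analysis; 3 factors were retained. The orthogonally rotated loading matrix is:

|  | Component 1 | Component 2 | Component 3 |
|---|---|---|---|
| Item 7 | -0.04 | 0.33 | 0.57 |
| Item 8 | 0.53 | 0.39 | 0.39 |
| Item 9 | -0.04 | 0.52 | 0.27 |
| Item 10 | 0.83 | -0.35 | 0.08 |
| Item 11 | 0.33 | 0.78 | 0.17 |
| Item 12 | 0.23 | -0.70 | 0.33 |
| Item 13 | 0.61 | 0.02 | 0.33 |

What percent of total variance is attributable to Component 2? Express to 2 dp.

25.04%

SS loadings for Component 2 = 0.33² + 0.39² + 0.52² + (-0.35)² + 0.78² + (-0.70)² + 0.02² = 1.7527
With 7 standardized items, total variance = 7. Proportion = 1.7527/7 = 0.2504 → 25.04%.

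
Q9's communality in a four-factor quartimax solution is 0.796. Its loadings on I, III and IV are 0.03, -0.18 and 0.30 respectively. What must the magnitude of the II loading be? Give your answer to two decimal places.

0.82

Under orthogonal rotation h² = Σλ², so λ_II² = h² − (0.1233) = 0.796 − 0.1233 = 0.6727.
|λ| = √0.6727 = 0.8202.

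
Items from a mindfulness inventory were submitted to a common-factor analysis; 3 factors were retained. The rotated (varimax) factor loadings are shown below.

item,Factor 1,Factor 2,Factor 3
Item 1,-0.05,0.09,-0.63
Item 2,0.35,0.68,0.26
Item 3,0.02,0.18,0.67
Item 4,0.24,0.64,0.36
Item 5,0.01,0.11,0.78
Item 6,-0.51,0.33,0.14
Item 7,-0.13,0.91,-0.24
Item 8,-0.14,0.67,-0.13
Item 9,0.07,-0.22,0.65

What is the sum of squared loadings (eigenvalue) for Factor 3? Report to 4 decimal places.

SS loadings for Factor 3 = (-0.63)² + 0.26² + 0.67² + 0.36² + 0.78² + 0.14² + (-0.24)² + (-0.13)² + 0.65² = 0.3969 + 0.0676 + 0.4489 + 0.1296 + 0.6084 + 0.0196 + 0.0576 + 0.0169 + 0.4225 = 2.1680

2.1680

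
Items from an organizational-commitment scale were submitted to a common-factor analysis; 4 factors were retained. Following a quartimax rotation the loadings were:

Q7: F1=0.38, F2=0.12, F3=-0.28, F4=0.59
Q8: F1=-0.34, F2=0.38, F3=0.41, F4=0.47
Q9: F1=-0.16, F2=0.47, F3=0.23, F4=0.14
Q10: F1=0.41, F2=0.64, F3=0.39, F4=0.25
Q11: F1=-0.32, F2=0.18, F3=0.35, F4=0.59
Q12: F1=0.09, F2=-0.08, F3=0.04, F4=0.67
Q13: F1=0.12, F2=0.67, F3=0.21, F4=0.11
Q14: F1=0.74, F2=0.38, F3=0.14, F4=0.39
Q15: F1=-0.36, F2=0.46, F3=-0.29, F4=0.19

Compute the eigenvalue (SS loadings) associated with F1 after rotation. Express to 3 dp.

SS loadings for F1 = 0.38² + (-0.34)² + (-0.16)² + 0.41² + (-0.32)² + 0.09² + 0.12² + 0.74² + (-0.36)² = 0.1444 + 0.1156 + 0.0256 + 0.1681 + 0.1024 + 0.0081 + 0.0144 + 0.5476 + 0.1296 = 1.2558

1.256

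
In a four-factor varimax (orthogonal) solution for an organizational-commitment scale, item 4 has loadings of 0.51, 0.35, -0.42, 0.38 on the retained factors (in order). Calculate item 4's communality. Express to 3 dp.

0.703

h² = 0.51² + 0.35² + (-0.42)² + 0.38² = 0.2601 + 0.1225 + 0.1764 + 0.1444 = 0.7034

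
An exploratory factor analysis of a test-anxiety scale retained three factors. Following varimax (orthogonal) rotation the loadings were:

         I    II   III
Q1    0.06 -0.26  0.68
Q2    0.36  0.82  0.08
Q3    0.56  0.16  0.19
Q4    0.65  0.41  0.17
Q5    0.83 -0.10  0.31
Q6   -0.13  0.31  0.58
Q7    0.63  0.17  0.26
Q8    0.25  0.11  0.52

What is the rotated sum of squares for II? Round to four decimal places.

1.0808

SS loadings for II = (-0.26)² + 0.82² + 0.16² + 0.41² + (-0.10)² + 0.31² + 0.17² + 0.11² = 0.0676 + 0.6724 + 0.0256 + 0.1681 + 0.0100 + 0.0961 + 0.0289 + 0.0121 = 1.0808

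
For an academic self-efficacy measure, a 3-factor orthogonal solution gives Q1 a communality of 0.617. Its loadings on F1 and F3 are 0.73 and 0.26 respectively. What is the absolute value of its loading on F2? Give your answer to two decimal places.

Under orthogonal rotation h² = Σλ², so λ_F2² = h² − (0.6005) = 0.617 − 0.6005 = 0.0165.
|λ| = √0.0165 = 0.1285.

0.13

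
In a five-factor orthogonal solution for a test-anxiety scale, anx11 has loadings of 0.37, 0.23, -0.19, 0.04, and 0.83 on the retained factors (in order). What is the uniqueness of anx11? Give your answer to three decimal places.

0.084

h² = 0.37² + 0.23² + (-0.19)² + 0.04² + 0.83² = 0.1369 + 0.0529 + 0.0361 + 0.0016 + 0.6889 = 0.9164
Uniqueness u² = 1 − h² = 1 − 0.9164 = 0.0836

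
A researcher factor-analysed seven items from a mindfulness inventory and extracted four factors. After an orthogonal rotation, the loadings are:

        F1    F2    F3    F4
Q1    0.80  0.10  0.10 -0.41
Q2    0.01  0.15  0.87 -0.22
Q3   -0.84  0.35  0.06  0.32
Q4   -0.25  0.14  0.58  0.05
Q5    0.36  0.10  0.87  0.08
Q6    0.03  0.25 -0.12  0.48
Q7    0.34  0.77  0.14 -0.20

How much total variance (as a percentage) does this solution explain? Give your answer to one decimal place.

Communalities: 0.8281, 0.8279, 0.9341, 0.4210, 0.9029, 0.3082, 0.7681; Σh² = 4.9903.
Total variance with 7 standardized items is 7, so the solution explains 4.9903/7 = 0.7129 = 71.29%.

71.3%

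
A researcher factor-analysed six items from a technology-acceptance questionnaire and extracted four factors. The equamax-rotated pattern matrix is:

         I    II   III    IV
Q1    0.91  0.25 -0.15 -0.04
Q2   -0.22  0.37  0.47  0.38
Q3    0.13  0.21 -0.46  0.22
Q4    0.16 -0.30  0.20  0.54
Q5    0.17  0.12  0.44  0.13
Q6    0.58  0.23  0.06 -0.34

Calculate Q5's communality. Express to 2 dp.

0.25

h² = 0.17² + 0.12² + 0.44² + 0.13² = 0.0289 + 0.0144 + 0.1936 + 0.0169 = 0.2538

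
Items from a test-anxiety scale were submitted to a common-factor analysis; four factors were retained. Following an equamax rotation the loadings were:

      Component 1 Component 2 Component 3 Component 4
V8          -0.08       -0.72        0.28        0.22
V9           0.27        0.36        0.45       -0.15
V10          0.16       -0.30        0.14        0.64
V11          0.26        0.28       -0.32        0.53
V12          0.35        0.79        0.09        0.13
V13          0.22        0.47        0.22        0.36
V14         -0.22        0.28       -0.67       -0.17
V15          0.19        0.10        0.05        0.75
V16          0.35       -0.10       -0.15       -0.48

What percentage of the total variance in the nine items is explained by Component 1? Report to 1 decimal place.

SS loadings for Component 1 = (-0.08)² + 0.27² + 0.16² + 0.26² + 0.35² + 0.22² + (-0.22)² + 0.19² + 0.35² = 0.5504
With 9 standardized items, total variance = 9. Proportion = 0.5504/9 = 0.0612 → 6.12%.

6.1%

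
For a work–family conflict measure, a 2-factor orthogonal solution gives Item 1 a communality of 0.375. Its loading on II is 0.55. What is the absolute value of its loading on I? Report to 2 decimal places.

0.27

Under orthogonal rotation h² = Σλ², so λ_I² = h² − (0.3025) = 0.375 − 0.3025 = 0.0725.
|λ| = √0.0725 = 0.2693.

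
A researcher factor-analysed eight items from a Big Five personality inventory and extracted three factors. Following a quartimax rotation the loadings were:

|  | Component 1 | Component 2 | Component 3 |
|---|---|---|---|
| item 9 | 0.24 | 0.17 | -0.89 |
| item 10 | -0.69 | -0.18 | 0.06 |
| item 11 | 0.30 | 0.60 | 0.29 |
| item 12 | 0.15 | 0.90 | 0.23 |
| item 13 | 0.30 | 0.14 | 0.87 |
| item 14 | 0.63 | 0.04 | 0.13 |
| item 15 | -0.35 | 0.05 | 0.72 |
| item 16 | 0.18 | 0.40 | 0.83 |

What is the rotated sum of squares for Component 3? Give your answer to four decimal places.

2.9138

SS loadings for Component 3 = (-0.89)² + 0.06² + 0.29² + 0.23² + 0.87² + 0.13² + 0.72² + 0.83² = 0.7921 + 0.0036 + 0.0841 + 0.0529 + 0.7569 + 0.0169 + 0.5184 + 0.6889 = 2.9138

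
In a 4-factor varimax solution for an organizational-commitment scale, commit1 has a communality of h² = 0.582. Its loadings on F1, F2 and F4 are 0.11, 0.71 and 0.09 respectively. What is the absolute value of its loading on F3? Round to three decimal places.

0.240

Under orthogonal rotation h² = Σλ², so λ_F3² = h² − (0.5243) = 0.582 − 0.5243 = 0.0577.
|λ| = √0.0577 = 0.2402.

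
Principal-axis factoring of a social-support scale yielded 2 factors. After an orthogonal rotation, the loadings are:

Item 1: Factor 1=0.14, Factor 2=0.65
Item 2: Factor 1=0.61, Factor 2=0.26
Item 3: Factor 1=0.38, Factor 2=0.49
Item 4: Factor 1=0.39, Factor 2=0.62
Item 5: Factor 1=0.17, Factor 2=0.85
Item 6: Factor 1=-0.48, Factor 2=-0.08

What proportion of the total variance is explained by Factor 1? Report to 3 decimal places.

0.158

SS loadings for Factor 1 = 0.14² + 0.61² + 0.38² + 0.39² + 0.17² + (-0.48)² = 0.9475
Proportion of variance = 0.9475 / 6 = 0.1579.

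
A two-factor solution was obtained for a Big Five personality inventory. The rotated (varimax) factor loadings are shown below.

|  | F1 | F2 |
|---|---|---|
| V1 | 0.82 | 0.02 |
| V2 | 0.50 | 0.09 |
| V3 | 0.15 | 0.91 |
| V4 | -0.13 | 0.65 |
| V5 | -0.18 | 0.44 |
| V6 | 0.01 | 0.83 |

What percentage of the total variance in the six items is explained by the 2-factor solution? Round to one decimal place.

SS loadings by factor: 0.9943, 2.1416; total = 3.1359.
Total variance with 6 standardized items is 6, so the solution explains 3.1359/6 = 0.5226 = 52.26%.

52.3%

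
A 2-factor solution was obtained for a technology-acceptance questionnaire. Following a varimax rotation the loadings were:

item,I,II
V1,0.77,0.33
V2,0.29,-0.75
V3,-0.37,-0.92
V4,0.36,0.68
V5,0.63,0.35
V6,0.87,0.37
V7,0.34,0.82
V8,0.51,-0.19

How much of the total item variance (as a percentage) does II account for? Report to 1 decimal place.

SS loadings for II = 0.33² + (-0.75)² + (-0.92)² + 0.68² + 0.35² + 0.37² + 0.82² + (-0.19)² = 2.9481
With 8 standardized items, total variance = 8. Proportion = 2.9481/8 = 0.3685 → 36.85%.

36.9%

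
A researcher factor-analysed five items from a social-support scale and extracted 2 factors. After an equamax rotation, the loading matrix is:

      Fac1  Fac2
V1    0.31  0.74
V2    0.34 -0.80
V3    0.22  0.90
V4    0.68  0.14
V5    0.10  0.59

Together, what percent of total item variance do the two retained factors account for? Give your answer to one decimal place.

Communalities: 0.6437, 0.7556, 0.8584, 0.4820, 0.3581; Σh² = 3.0978.
Total variance with 5 standardized items is 5, so the solution explains 3.0978/5 = 0.6196 = 61.96%.

62.0%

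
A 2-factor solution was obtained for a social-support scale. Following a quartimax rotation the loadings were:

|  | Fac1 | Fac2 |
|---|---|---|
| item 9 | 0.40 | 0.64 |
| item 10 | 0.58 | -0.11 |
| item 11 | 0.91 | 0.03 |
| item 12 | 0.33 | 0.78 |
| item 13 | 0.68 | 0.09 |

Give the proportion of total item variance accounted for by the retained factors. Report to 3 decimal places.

0.587

Communalities: 0.5696, 0.3485, 0.8290, 0.7173, 0.4705; Σh² = 2.9349.
Total variance with 5 standardized items is 5, so the solution explains 2.9349/5 = 0.5870.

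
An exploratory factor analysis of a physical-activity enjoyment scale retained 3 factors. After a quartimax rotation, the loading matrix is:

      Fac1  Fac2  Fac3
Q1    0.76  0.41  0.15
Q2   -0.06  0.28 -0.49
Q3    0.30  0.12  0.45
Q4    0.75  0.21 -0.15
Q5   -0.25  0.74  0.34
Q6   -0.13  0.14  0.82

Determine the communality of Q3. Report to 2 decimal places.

0.31

h² = 0.30² + 0.12² + 0.45² = 0.0900 + 0.0144 + 0.2025 = 0.3069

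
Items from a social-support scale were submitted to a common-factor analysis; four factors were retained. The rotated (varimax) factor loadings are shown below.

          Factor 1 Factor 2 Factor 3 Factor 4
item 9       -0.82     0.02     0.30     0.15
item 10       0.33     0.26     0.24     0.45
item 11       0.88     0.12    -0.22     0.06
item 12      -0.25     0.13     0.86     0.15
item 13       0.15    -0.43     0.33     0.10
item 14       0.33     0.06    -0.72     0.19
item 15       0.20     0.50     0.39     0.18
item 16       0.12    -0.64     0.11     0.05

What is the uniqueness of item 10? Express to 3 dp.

h² = 0.33² + 0.26² + 0.24² + 0.45² = 0.1089 + 0.0676 + 0.0576 + 0.2025 = 0.4366
Uniqueness u² = 1 − h² = 1 − 0.4366 = 0.5634

0.563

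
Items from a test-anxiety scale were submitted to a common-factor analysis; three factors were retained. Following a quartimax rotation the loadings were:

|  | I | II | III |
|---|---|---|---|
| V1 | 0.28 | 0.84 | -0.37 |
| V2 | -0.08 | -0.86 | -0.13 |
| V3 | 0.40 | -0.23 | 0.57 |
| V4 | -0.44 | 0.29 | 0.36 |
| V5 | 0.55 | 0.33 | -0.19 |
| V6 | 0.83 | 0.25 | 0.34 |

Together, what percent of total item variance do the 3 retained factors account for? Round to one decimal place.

Communalities: 0.9209, 0.7629, 0.5378, 0.4073, 0.4475, 0.8670; Σh² = 3.9434.
Total variance with 6 standardized items is 6, so the solution explains 3.9434/6 = 0.6572 = 65.72%.

65.7%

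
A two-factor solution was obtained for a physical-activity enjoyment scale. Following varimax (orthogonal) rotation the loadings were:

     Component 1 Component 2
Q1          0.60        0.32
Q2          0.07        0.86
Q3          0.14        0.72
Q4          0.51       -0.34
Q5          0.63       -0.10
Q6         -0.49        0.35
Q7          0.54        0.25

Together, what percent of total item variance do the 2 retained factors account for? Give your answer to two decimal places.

SS loadings by factor: 1.5732, 1.6710; total = 3.2442.
Total variance with 7 standardized items is 7, so the solution explains 3.2442/7 = 0.4635 = 46.35%.

46.35%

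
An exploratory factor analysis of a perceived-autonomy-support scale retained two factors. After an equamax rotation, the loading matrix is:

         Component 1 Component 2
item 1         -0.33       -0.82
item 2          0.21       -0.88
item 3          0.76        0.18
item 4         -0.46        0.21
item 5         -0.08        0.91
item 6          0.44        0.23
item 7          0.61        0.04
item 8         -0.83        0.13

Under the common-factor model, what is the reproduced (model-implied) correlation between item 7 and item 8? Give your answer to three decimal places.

r̂ = Σ λ_i·λ_j across factors = (0.61)(-0.83) + (0.04)(0.13)
  = -0.5063 +0.0052 = -0.5011

-0.501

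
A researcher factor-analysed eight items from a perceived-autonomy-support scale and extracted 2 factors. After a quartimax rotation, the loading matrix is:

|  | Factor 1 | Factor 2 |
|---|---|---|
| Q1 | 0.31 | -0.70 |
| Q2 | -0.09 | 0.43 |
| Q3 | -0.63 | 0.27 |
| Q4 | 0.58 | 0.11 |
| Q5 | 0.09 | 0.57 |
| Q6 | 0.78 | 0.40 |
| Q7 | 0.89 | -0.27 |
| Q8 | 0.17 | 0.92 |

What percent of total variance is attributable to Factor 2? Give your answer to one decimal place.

SS loadings for Factor 2 = (-0.70)² + 0.43² + 0.27² + 0.11² + 0.57² + 0.40² + (-0.27)² + 0.92² = 2.1641
With 8 standardized items, total variance = 8. Proportion = 2.1641/8 = 0.2705 → 27.05%.

27.1%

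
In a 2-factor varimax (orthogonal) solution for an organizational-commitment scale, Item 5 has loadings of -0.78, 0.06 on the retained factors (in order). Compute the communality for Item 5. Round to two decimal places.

0.61

h² = (-0.78)² + 0.06² = 0.6084 + 0.0036 = 0.6120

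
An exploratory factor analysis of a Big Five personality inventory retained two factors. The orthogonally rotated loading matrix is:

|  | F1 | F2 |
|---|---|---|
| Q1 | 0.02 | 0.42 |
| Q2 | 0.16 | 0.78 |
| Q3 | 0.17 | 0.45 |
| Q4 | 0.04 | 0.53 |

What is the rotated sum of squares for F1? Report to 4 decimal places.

0.0565

SS loadings for F1 = 0.02² + 0.16² + 0.17² + 0.04² = 0.0004 + 0.0256 + 0.0289 + 0.0016 = 0.0565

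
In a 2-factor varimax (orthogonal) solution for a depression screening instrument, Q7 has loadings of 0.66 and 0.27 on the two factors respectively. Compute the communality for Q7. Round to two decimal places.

0.51

h² = 0.66² + 0.27² = 0.4356 + 0.0729 = 0.5085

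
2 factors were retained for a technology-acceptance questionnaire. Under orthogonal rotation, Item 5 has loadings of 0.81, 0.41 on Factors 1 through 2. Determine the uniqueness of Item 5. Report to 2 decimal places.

0.18

h² = 0.81² + 0.41² = 0.6561 + 0.1681 = 0.8242
Uniqueness u² = 1 − h² = 1 − 0.8242 = 0.1758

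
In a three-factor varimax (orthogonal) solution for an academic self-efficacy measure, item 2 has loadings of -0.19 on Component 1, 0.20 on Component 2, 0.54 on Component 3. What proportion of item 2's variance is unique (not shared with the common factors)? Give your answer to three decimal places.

0.632

h² = (-0.19)² + 0.20² + 0.54² = 0.0361 + 0.0400 + 0.2916 = 0.3677
Uniqueness u² = 1 − h² = 1 − 0.3677 = 0.6323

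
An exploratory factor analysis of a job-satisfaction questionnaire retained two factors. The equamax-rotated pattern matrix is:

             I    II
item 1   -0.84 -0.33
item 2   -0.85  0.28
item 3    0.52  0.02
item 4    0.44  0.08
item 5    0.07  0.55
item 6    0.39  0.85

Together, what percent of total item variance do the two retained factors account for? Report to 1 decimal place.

54.5%

Communalities: 0.8145, 0.8009, 0.2708, 0.2000, 0.3074, 0.8746; Σh² = 3.2682.
Total variance with 6 standardized items is 6, so the solution explains 3.2682/6 = 0.5447 = 54.47%.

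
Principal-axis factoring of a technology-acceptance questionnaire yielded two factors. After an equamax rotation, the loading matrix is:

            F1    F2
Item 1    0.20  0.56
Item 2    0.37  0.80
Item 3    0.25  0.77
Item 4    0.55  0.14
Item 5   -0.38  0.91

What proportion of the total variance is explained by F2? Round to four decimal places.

SS loadings for F2 = 0.56² + 0.80² + 0.77² + 0.14² + 0.91² = 2.3942
Proportion of variance = 2.3942 / 5 = 0.4788.

0.4788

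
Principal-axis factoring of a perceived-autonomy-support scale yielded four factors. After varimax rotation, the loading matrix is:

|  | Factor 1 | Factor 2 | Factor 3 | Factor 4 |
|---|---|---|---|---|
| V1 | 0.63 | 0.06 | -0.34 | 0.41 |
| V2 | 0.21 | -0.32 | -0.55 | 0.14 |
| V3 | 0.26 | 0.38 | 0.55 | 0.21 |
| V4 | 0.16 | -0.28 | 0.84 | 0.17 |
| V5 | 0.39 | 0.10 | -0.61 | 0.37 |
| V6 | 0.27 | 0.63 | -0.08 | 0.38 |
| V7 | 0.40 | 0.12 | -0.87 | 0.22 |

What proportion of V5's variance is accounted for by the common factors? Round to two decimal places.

h² = 0.39² + 0.10² + (-0.61)² + 0.37² = 0.1521 + 0.0100 + 0.3721 + 0.1369 = 0.6711

0.67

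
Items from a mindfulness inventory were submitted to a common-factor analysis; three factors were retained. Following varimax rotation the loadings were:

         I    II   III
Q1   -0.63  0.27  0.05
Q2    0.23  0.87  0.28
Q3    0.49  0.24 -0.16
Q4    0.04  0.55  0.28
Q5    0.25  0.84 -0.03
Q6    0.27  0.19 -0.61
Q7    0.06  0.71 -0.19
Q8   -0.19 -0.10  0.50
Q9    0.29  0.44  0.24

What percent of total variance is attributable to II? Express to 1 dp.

29.3%

SS loadings for II = 0.27² + 0.87² + 0.24² + 0.55² + 0.84² + 0.19² + 0.71² + (-0.10)² + 0.44² = 2.6393
With 9 standardized items, total variance = 9. Proportion = 2.6393/9 = 0.2933 → 29.33%.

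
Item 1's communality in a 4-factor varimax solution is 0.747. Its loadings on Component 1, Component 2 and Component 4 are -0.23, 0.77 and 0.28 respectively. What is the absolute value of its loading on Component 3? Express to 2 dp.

0.15

Under orthogonal rotation h² = Σλ², so λ_Component 3² = h² − (0.7242) = 0.747 − 0.7242 = 0.0228.
|λ| = √0.0228 = 0.1510.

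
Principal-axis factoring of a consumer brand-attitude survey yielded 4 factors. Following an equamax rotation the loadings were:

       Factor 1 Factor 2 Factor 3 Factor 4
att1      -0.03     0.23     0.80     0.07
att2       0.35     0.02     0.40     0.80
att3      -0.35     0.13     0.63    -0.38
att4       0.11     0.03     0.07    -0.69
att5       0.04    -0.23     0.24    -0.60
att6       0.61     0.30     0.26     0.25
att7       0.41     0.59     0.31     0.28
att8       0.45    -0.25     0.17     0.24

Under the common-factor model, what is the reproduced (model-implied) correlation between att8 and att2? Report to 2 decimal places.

0.41

r̂ = Σ λ_i·λ_j across factors = (0.45)(0.35) + (-0.25)(0.02) + (0.17)(0.40) + (0.24)(0.80)
  = +0.1575 -0.0050 +0.0680 +0.1920 = 0.4125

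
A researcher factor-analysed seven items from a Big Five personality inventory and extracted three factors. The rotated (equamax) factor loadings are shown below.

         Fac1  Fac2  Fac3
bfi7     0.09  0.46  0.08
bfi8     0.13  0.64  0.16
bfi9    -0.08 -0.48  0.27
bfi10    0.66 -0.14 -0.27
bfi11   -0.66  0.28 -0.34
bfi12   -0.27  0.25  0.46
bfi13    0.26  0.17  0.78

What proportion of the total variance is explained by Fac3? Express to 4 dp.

0.1591

SS loadings for Fac3 = 0.08² + 0.16² + 0.27² + (-0.27)² + (-0.34)² + 0.46² + 0.78² = 1.1134
Proportion of variance = 1.1134 / 7 = 0.1591.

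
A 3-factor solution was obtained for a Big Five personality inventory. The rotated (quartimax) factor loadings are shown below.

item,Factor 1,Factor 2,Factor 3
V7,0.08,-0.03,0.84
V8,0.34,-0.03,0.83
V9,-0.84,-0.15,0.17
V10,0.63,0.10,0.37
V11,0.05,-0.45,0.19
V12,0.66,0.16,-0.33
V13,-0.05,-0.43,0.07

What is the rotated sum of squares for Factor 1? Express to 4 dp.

1.6651

SS loadings for Factor 1 = 0.08² + 0.34² + (-0.84)² + 0.63² + 0.05² + 0.66² + (-0.05)² = 0.0064 + 0.1156 + 0.7056 + 0.3969 + 0.0025 + 0.4356 + 0.0025 = 1.6651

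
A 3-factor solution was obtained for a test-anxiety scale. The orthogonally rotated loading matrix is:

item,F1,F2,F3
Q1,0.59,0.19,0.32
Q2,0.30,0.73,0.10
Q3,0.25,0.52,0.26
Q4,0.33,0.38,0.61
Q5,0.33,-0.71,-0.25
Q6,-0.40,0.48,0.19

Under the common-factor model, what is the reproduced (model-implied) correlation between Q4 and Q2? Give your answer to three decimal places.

0.437

r̂ = Σ λ_i·λ_j across factors = (0.33)(0.30) + (0.38)(0.73) + (0.61)(0.10)
  = +0.0990 +0.2774 +0.0610 = 0.4374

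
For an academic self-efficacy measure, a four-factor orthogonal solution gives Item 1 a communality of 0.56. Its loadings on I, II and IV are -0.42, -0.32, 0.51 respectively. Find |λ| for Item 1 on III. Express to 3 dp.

Under orthogonal rotation h² = Σλ², so λ_III² = h² − (0.5389) = 0.56 − 0.5389 = 0.0211.
|λ| = √0.0211 = 0.1453.

0.145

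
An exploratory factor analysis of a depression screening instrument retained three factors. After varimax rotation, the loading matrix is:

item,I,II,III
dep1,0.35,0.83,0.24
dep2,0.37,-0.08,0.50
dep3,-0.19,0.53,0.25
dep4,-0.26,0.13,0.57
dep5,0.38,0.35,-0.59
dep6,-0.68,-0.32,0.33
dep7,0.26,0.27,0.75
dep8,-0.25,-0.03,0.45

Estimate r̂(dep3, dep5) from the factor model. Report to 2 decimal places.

r̂ = Σ λ_i·λ_j across factors = (-0.19)(0.38) + (0.53)(0.35) + (0.25)(-0.59)
  = -0.0722 +0.1855 -0.1475 = -0.0342

-0.03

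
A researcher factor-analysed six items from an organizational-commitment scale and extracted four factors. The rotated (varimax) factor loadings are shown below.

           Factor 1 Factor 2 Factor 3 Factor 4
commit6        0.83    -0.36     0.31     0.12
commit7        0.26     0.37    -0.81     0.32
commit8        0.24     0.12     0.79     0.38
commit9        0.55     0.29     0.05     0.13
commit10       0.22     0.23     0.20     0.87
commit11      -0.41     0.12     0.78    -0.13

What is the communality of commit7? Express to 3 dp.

h² = 0.26² + 0.37² + (-0.81)² + 0.32² = 0.0676 + 0.1369 + 0.6561 + 0.1024 = 0.9630

0.963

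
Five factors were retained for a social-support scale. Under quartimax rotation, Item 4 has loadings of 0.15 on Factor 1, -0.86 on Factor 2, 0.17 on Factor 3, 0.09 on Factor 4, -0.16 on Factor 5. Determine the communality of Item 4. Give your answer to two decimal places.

h² = 0.15² + (-0.86)² + 0.17² + 0.09² + (-0.16)² = 0.0225 + 0.7396 + 0.0289 + 0.0081 + 0.0256 = 0.8247

0.82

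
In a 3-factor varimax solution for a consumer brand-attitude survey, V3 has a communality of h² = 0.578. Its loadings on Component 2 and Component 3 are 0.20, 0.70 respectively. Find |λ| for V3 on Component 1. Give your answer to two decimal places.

0.22

Under orthogonal rotation h² = Σλ², so λ_Component 1² = h² − (0.5300) = 0.578 − 0.5300 = 0.0480.
|λ| = √0.0480 = 0.2191.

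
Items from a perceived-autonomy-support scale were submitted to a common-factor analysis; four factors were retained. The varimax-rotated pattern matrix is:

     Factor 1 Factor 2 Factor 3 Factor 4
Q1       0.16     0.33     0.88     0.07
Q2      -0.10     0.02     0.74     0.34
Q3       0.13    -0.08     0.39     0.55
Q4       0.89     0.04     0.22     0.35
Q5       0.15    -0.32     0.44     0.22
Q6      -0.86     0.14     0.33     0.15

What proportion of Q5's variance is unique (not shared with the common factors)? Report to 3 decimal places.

0.633

h² = 0.15² + (-0.32)² + 0.44² + 0.22² = 0.0225 + 0.1024 + 0.1936 + 0.0484 = 0.3669
Uniqueness u² = 1 − h² = 1 − 0.3669 = 0.6331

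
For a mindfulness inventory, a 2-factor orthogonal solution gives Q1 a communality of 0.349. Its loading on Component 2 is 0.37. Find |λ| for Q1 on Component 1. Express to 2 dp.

0.46

Under orthogonal rotation h² = Σλ², so λ_Component 1² = h² − (0.1369) = 0.349 − 0.1369 = 0.2121.
|λ| = √0.2121 = 0.4605.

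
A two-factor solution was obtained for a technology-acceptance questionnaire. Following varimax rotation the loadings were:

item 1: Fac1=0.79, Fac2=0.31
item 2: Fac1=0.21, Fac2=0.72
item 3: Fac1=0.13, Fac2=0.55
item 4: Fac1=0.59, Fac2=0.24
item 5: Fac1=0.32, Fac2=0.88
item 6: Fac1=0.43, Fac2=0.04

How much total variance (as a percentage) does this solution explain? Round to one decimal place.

51.2%

SS loadings by factor: 1.3205, 1.7506; total = 3.0711.
Total variance with 6 standardized items is 6, so the solution explains 3.0711/6 = 0.5119 = 51.19%.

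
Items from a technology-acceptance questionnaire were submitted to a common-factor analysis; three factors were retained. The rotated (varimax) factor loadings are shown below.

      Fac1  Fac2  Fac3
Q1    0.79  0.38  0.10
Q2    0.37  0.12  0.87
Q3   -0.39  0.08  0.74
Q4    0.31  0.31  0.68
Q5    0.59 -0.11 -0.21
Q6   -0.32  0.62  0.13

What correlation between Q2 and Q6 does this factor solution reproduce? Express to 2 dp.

r̂ = Σ λ_i·λ_j across factors = (0.37)(-0.32) + (0.12)(0.62) + (0.87)(0.13)
  = -0.1184 +0.0744 +0.1131 = 0.0691

0.07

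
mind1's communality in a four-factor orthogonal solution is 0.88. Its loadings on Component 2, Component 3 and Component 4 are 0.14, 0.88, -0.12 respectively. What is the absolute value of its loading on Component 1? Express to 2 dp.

Under orthogonal rotation h² = Σλ², so λ_Component 1² = h² − (0.8084) = 0.88 − 0.8084 = 0.0716.
|λ| = √0.0716 = 0.2676.

0.27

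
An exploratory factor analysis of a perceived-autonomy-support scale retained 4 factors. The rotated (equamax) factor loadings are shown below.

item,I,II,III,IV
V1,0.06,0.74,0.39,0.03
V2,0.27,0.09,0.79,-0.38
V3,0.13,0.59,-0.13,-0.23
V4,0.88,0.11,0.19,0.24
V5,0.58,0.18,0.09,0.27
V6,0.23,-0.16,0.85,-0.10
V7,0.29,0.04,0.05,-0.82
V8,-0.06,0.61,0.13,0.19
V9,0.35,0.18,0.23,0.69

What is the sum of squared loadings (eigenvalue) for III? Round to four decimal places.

1.6321

SS loadings for III = 0.39² + 0.79² + (-0.13)² + 0.19² + 0.09² + 0.85² + 0.05² + 0.13² + 0.23² = 0.1521 + 0.6241 + 0.0169 + 0.0361 + 0.0081 + 0.7225 + 0.0025 + 0.0169 + 0.0529 = 1.6321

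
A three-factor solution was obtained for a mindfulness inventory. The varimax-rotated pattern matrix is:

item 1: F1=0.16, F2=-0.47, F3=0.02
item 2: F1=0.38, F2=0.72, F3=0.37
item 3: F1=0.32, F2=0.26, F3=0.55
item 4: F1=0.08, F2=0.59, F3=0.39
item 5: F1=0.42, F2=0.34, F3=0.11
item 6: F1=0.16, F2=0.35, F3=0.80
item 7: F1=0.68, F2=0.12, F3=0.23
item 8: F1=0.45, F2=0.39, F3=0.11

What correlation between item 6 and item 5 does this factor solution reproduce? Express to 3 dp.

0.274

r̂ = Σ λ_i·λ_j across factors = (0.16)(0.42) + (0.35)(0.34) + (0.80)(0.11)
  = +0.0672 +0.1190 +0.0880 = 0.2742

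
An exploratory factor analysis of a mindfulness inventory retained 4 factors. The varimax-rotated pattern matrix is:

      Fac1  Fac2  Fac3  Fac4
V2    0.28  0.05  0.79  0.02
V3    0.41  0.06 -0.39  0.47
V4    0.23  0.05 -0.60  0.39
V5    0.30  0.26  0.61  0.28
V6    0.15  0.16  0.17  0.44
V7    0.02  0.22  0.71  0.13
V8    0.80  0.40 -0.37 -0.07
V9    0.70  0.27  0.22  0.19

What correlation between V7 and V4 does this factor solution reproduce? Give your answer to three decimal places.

-0.360

r̂ = Σ λ_i·λ_j across factors = (0.02)(0.23) + (0.22)(0.05) + (0.71)(-0.60) + (0.13)(0.39)
  = +0.0046 +0.0110 -0.4260 +0.0507 = -0.3597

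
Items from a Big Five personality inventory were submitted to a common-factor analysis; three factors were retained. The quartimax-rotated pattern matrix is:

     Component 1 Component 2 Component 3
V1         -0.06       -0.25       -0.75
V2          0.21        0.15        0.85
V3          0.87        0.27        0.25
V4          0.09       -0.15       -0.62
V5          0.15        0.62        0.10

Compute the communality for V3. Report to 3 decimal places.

0.892

h² = 0.87² + 0.27² + 0.25² = 0.7569 + 0.0729 + 0.0625 = 0.8923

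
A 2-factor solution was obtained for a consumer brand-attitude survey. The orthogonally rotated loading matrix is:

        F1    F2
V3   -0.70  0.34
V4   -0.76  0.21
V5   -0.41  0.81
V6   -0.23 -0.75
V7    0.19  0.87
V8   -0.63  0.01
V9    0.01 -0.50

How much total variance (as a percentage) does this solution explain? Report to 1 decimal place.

58.7%

SS loadings by factor: 1.7217, 2.3853; total = 4.1070.
Total variance with 7 standardized items is 7, so the solution explains 4.1070/7 = 0.5867 = 58.67%.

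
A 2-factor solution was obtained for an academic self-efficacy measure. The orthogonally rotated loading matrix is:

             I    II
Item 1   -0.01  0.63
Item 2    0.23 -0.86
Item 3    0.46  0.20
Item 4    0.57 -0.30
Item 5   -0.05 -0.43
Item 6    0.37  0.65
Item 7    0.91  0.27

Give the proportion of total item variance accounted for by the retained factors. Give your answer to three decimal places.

Communalities: 0.3970, 0.7925, 0.2516, 0.4149, 0.1874, 0.5594, 0.9010; Σh² = 3.5038.
Total variance with 7 standardized items is 7, so the solution explains 3.5038/7 = 0.5005.

0.501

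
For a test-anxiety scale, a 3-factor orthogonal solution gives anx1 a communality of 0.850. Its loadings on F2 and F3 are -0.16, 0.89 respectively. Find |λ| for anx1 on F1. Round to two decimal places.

0.18

Under orthogonal rotation h² = Σλ², so λ_F1² = h² − (0.8177) = 0.850 − 0.8177 = 0.0323.
|λ| = √0.0323 = 0.1797.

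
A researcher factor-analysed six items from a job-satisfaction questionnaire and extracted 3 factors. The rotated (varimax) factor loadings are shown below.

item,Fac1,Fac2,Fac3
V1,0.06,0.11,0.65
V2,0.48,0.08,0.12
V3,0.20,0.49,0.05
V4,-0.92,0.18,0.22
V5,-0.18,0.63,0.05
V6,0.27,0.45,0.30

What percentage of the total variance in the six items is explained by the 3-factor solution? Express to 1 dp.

44.9%

Communalities: 0.4382, 0.2512, 0.2826, 0.9272, 0.4318, 0.3654; Σh² = 2.6964.
Total variance with 6 standardized items is 6, so the solution explains 2.6964/6 = 0.4494 = 44.94%.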